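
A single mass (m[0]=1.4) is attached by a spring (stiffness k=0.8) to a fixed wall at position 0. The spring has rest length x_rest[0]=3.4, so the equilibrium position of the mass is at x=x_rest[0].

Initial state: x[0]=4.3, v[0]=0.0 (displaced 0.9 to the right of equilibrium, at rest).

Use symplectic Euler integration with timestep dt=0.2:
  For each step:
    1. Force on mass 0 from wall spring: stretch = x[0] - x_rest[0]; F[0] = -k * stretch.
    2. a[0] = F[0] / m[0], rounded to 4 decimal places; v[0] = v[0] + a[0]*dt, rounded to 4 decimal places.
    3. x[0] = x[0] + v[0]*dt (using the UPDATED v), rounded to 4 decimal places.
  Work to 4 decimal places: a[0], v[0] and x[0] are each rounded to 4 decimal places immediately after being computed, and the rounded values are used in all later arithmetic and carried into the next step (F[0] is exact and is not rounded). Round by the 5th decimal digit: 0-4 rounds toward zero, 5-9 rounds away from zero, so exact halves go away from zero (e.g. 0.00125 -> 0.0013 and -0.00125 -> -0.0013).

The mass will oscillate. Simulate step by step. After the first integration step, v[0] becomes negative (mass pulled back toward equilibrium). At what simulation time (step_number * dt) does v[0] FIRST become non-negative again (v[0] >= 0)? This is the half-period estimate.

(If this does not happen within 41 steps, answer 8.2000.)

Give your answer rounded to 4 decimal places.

Step 0: x=[4.3000] v=[0.0000]
Step 1: x=[4.2794] v=[-0.1029]
Step 2: x=[4.2387] v=[-0.2034]
Step 3: x=[4.1788] v=[-0.2993]
Step 4: x=[4.1011] v=[-0.3883]
Step 5: x=[4.0074] v=[-0.4684]
Step 6: x=[3.8998] v=[-0.5378]
Step 7: x=[3.7808] v=[-0.5949]
Step 8: x=[3.6531] v=[-0.6384]
Step 9: x=[3.5196] v=[-0.6673]
Step 10: x=[3.3834] v=[-0.6810]
Step 11: x=[3.2476] v=[-0.6791]
Step 12: x=[3.1153] v=[-0.6617]
Step 13: x=[2.9895] v=[-0.6292]
Step 14: x=[2.8730] v=[-0.5823]
Step 15: x=[2.7686] v=[-0.5221]
Step 16: x=[2.6786] v=[-0.4499]
Step 17: x=[2.6051] v=[-0.3675]
Step 18: x=[2.5498] v=[-0.2767]
Step 19: x=[2.5139] v=[-0.1795]
Step 20: x=[2.4983] v=[-0.0782]
Step 21: x=[2.5033] v=[0.0249]
First v>=0 after going negative at step 21, time=4.2000

Answer: 4.2000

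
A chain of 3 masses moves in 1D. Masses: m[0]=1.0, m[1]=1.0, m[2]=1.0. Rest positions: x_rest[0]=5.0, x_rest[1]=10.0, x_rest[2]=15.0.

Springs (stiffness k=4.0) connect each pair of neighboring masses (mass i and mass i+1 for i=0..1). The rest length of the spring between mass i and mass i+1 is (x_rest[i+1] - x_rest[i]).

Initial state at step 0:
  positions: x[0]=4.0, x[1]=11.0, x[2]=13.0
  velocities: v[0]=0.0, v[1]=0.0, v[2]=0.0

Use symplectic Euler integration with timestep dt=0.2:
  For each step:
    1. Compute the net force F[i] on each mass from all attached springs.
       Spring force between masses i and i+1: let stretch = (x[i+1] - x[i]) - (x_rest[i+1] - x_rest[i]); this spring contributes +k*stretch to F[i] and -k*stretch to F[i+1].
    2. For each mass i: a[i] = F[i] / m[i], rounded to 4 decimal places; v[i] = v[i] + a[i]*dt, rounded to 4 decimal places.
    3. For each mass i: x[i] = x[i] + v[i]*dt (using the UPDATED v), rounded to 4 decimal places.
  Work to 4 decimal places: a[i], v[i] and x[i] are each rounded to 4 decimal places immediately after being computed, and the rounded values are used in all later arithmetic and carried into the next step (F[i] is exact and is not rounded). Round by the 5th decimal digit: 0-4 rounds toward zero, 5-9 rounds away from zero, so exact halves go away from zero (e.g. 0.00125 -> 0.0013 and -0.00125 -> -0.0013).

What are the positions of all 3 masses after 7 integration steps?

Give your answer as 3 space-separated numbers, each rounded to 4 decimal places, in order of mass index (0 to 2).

Answer: 3.3298 10.3274 14.3429

Derivation:
Step 0: x=[4.0000 11.0000 13.0000] v=[0.0000 0.0000 0.0000]
Step 1: x=[4.3200 10.2000 13.4800] v=[1.6000 -4.0000 2.4000]
Step 2: x=[4.7808 8.9840 14.2352] v=[2.3040 -6.0800 3.7760]
Step 3: x=[5.1141 7.9357 14.9502] v=[1.6666 -5.2416 3.5750]
Step 4: x=[5.0989 7.5582 15.3429] v=[-0.0761 -1.8873 1.9634]
Step 5: x=[4.6772 8.0328 15.2900] v=[-2.1087 2.3730 -0.2644]
Step 6: x=[3.9924 9.1317 14.8760] v=[-3.4242 5.4943 -2.0702]
Step 7: x=[3.3298 10.3274 14.3429] v=[-3.3128 5.9783 -2.6656]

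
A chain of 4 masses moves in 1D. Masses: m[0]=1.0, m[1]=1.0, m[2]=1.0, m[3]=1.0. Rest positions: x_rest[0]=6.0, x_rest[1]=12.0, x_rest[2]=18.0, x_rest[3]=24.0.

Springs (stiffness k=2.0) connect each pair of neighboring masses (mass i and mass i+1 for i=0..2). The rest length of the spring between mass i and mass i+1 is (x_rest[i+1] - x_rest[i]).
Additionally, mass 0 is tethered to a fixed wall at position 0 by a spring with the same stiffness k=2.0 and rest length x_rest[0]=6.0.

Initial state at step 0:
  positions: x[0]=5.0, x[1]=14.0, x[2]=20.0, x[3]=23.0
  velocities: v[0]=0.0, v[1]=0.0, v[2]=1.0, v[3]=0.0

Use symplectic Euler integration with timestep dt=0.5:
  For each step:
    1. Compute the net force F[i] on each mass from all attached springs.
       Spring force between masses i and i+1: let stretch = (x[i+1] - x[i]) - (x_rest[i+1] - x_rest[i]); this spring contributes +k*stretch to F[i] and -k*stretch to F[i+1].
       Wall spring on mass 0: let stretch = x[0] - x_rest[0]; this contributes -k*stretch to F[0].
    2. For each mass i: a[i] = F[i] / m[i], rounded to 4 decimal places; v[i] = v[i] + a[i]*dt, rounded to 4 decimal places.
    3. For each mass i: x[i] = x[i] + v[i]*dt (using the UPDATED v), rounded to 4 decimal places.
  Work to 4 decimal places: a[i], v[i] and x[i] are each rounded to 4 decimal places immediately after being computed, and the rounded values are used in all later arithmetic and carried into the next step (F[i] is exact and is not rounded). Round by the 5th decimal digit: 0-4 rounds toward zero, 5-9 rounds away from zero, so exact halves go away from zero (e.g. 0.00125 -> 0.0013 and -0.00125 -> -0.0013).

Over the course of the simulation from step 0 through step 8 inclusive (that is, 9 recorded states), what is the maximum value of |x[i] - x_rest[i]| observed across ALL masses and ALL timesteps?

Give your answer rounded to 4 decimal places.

Step 0: x=[5.0000 14.0000 20.0000 23.0000] v=[0.0000 0.0000 1.0000 0.0000]
Step 1: x=[7.0000 12.5000 19.0000 24.5000] v=[4.0000 -3.0000 -2.0000 3.0000]
Step 2: x=[8.2500 11.5000 17.5000 26.2500] v=[2.5000 -2.0000 -3.0000 3.5000]
Step 3: x=[7.0000 11.8750 17.3750 26.6250] v=[-2.5000 0.7500 -0.2500 0.7500]
Step 4: x=[4.6875 12.5625 19.1250 25.3750] v=[-4.6250 1.3750 3.5000 -2.5000]
Step 5: x=[3.9688 12.5938 20.7188 24.0000] v=[-1.4375 0.0625 3.1875 -2.7500]
Step 6: x=[5.5782 12.3751 19.8907 23.9844] v=[3.2187 -0.4375 -1.6563 -0.0312]
Step 7: x=[7.7969 12.5157 17.3516 24.9220] v=[4.4374 0.2812 -5.0782 1.8751]
Step 8: x=[8.4766 12.7149 16.1798 25.0744] v=[1.3593 0.3983 -2.3437 0.3047]
Max displacement = 2.7188

Answer: 2.7188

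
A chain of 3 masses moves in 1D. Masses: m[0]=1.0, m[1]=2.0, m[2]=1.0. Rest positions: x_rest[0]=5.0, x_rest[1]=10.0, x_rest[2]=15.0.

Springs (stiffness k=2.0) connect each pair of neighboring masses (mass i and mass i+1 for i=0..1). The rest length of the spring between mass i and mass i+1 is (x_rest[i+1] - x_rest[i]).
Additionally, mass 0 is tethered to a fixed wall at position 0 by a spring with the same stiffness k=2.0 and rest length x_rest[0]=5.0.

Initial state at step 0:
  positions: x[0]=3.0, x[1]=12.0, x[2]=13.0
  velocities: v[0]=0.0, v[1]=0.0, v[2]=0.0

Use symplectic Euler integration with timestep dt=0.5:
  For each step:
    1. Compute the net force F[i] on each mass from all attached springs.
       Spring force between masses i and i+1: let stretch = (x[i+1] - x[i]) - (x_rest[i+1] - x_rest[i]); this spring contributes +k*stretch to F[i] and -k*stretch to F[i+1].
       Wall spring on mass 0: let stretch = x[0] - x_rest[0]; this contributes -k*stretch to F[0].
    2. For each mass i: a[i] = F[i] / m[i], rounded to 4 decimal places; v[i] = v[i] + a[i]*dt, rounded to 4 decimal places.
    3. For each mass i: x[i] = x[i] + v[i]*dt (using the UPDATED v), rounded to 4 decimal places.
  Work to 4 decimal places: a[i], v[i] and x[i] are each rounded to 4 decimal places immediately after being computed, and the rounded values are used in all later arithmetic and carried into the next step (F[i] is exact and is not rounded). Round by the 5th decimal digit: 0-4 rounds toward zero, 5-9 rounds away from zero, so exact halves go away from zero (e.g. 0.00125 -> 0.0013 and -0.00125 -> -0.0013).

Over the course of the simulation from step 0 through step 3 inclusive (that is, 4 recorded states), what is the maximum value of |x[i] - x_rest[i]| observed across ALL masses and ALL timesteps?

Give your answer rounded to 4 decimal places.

Step 0: x=[3.0000 12.0000 13.0000] v=[0.0000 0.0000 0.0000]
Step 1: x=[6.0000 10.0000 15.0000] v=[6.0000 -4.0000 4.0000]
Step 2: x=[8.0000 8.2500 17.0000] v=[4.0000 -3.5000 4.0000]
Step 3: x=[6.1250 8.6250 17.1250] v=[-3.7500 0.7500 0.2500]
Max displacement = 3.0000

Answer: 3.0000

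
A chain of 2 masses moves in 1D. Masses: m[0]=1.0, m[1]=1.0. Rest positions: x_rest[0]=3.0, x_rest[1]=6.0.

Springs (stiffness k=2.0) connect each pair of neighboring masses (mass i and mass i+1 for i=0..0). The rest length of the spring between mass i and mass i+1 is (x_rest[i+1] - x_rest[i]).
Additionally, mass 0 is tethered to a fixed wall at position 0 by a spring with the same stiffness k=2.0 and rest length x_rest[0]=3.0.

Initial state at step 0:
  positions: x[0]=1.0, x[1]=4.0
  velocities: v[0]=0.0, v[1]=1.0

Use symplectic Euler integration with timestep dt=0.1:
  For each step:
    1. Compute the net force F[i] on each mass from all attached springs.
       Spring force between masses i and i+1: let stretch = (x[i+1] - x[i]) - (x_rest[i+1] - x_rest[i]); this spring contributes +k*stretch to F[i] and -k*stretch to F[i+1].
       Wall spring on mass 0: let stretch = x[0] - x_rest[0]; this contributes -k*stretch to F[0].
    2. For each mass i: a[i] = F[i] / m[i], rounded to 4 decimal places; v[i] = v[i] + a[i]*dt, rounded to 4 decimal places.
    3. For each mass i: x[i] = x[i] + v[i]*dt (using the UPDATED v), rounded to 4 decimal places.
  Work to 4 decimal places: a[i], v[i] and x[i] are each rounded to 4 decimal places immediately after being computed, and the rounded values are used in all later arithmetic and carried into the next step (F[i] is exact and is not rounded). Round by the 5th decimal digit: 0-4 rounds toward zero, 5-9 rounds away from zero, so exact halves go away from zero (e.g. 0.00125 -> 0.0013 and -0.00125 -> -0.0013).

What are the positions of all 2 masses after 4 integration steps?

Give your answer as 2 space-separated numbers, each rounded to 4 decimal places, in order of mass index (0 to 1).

Answer: 1.3959 4.3921

Derivation:
Step 0: x=[1.0000 4.0000] v=[0.0000 1.0000]
Step 1: x=[1.0400 4.1000] v=[0.4000 1.0000]
Step 2: x=[1.1204 4.1988] v=[0.8040 0.9880]
Step 3: x=[1.2400 4.2960] v=[1.1956 0.9723]
Step 4: x=[1.3959 4.3921] v=[1.5588 0.9611]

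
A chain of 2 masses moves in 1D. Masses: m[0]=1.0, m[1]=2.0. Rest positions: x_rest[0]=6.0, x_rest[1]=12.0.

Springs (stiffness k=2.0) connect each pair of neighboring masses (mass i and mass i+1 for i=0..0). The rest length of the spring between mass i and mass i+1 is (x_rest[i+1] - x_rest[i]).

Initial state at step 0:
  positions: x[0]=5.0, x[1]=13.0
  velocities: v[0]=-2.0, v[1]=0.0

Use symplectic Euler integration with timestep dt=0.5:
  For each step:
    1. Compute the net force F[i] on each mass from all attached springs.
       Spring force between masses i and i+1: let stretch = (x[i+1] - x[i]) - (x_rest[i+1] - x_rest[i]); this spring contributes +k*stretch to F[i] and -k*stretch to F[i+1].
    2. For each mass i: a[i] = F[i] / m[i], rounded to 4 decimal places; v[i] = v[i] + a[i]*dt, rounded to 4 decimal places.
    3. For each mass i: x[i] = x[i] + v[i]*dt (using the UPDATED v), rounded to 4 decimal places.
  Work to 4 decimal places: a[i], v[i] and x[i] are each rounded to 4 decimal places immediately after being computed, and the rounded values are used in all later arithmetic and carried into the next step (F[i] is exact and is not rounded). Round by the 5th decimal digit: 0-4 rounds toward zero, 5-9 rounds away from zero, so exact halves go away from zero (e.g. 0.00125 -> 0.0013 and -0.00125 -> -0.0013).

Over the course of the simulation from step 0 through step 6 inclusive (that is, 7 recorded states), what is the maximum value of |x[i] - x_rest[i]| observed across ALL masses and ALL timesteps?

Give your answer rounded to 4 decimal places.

Answer: 2.3172

Derivation:
Step 0: x=[5.0000 13.0000] v=[-2.0000 0.0000]
Step 1: x=[5.0000 12.5000] v=[0.0000 -1.0000]
Step 2: x=[5.7500 11.6250] v=[1.5000 -1.7500]
Step 3: x=[6.4375 10.7813] v=[1.3750 -1.6875]
Step 4: x=[6.2969 10.3516] v=[-0.2812 -0.8594]
Step 5: x=[5.1837 10.4083] v=[-2.2265 0.1133]
Step 6: x=[3.6828 10.6588] v=[-3.0019 0.5010]
Max displacement = 2.3172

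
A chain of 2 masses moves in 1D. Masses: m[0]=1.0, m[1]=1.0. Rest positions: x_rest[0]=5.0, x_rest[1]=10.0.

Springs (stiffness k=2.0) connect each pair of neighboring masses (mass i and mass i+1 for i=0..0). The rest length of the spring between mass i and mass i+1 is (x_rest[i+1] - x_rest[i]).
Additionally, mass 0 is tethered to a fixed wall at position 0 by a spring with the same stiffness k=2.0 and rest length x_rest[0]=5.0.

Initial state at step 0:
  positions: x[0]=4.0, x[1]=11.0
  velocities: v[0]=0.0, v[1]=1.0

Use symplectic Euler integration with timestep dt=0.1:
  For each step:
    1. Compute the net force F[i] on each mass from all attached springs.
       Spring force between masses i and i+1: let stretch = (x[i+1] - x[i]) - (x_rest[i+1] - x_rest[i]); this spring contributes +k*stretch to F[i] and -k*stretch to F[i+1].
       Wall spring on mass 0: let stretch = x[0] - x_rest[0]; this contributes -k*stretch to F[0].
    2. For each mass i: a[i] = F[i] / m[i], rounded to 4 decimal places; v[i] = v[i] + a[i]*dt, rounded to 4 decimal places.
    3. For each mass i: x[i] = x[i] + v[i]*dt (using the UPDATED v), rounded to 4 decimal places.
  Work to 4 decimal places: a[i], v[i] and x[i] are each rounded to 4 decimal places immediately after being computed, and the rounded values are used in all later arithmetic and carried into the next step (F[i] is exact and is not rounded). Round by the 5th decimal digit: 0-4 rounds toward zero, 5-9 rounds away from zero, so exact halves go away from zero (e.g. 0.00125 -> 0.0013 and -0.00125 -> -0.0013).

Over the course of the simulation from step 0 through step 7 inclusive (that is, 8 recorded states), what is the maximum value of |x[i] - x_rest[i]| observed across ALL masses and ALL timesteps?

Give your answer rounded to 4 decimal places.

Answer: 1.0800

Derivation:
Step 0: x=[4.0000 11.0000] v=[0.0000 1.0000]
Step 1: x=[4.0600 11.0600] v=[0.6000 0.6000]
Step 2: x=[4.1788 11.0800] v=[1.1880 0.2000]
Step 3: x=[4.3521 11.0620] v=[1.7325 -0.1802]
Step 4: x=[4.5725 11.0098] v=[2.2041 -0.5222]
Step 5: x=[4.8302 10.9288] v=[2.5771 -0.8097]
Step 6: x=[5.1133 10.8259] v=[2.8308 -1.0294]
Step 7: x=[5.4084 10.7087] v=[2.9507 -1.1719]
Max displacement = 1.0800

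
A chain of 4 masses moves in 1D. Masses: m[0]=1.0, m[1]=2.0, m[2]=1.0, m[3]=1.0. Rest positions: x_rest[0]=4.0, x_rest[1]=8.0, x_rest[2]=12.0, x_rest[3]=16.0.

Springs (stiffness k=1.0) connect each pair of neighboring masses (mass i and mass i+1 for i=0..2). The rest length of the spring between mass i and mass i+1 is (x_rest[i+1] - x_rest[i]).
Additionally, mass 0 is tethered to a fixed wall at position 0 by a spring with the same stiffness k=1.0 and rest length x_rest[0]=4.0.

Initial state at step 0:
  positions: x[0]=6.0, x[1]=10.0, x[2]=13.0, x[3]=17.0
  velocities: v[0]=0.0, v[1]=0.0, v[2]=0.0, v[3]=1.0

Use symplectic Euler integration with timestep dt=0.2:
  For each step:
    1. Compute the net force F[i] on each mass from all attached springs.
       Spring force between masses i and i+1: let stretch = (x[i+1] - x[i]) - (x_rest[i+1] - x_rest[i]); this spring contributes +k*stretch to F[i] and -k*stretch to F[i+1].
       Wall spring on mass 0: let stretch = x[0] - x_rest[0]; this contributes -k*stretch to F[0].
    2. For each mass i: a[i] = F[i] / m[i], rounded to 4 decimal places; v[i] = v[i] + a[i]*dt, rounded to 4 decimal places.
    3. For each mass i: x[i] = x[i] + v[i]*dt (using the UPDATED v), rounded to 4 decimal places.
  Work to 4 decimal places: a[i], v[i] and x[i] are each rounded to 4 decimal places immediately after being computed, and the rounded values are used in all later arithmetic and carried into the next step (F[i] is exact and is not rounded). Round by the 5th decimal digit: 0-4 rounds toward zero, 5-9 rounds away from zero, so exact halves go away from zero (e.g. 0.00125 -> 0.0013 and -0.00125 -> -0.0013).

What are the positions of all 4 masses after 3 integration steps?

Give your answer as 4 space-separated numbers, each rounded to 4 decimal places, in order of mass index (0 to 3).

Step 0: x=[6.0000 10.0000 13.0000 17.0000] v=[0.0000 0.0000 0.0000 1.0000]
Step 1: x=[5.9200 9.9800 13.0400 17.2000] v=[-0.4000 -0.1000 0.2000 1.0000]
Step 2: x=[5.7656 9.9400 13.1240 17.3936] v=[-0.7720 -0.2000 0.4200 0.9680]
Step 3: x=[5.5476 9.8802 13.2514 17.5764] v=[-1.0902 -0.2990 0.6371 0.9141]

Answer: 5.5476 9.8802 13.2514 17.5764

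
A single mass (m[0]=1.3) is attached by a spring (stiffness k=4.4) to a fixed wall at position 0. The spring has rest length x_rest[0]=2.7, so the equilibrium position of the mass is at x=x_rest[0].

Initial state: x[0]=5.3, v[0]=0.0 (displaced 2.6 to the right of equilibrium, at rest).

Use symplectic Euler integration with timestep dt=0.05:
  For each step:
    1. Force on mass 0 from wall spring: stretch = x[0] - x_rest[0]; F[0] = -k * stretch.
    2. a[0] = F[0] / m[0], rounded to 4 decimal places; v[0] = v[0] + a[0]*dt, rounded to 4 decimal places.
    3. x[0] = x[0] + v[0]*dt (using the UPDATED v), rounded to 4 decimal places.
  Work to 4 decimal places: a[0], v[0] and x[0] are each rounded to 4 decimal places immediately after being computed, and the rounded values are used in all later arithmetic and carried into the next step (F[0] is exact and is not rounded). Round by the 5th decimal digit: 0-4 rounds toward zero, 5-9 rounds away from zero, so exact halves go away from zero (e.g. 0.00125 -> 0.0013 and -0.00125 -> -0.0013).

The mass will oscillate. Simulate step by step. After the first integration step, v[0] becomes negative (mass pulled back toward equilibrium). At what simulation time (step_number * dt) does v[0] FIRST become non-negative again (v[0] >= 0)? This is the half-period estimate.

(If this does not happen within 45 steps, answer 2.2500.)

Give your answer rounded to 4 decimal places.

Answer: 1.7500

Derivation:
Step 0: x=[5.3000] v=[0.0000]
Step 1: x=[5.2780] v=[-0.4400]
Step 2: x=[5.2342] v=[-0.8763]
Step 3: x=[5.1689] v=[-1.3052]
Step 4: x=[5.0828] v=[-1.7230]
Step 5: x=[4.9765] v=[-2.1262]
Step 6: x=[4.8509] v=[-2.5115]
Step 7: x=[4.7071] v=[-2.8755]
Step 8: x=[4.5463] v=[-3.2152]
Step 9: x=[4.3699] v=[-3.5277]
Step 10: x=[4.1794] v=[-3.8103]
Step 11: x=[3.9764] v=[-4.0607]
Step 12: x=[3.7626] v=[-4.2767]
Step 13: x=[3.5398] v=[-4.4565]
Step 14: x=[3.3099] v=[-4.5986]
Step 15: x=[3.0748] v=[-4.7018]
Step 16: x=[2.8365] v=[-4.7652]
Step 17: x=[2.5971] v=[-4.7883]
Step 18: x=[2.3586] v=[-4.7709]
Step 19: x=[2.1229] v=[-4.7131]
Step 20: x=[1.8921] v=[-4.6154]
Step 21: x=[1.6682] v=[-4.4787]
Step 22: x=[1.4530] v=[-4.3041]
Step 23: x=[1.2483] v=[-4.0931]
Step 24: x=[1.0559] v=[-3.8474]
Step 25: x=[0.8774] v=[-3.5692]
Step 26: x=[0.7144] v=[-3.2608]
Step 27: x=[0.5682] v=[-2.9248]
Step 28: x=[0.4400] v=[-2.5640]
Step 29: x=[0.3309] v=[-2.1815]
Step 30: x=[0.2419] v=[-1.7806]
Step 31: x=[0.1737] v=[-1.3646]
Step 32: x=[0.1268] v=[-0.9371]
Step 33: x=[0.1017] v=[-0.5016]
Step 34: x=[0.0986] v=[-0.0619]
Step 35: x=[0.1175] v=[0.3783]
First v>=0 after going negative at step 35, time=1.7500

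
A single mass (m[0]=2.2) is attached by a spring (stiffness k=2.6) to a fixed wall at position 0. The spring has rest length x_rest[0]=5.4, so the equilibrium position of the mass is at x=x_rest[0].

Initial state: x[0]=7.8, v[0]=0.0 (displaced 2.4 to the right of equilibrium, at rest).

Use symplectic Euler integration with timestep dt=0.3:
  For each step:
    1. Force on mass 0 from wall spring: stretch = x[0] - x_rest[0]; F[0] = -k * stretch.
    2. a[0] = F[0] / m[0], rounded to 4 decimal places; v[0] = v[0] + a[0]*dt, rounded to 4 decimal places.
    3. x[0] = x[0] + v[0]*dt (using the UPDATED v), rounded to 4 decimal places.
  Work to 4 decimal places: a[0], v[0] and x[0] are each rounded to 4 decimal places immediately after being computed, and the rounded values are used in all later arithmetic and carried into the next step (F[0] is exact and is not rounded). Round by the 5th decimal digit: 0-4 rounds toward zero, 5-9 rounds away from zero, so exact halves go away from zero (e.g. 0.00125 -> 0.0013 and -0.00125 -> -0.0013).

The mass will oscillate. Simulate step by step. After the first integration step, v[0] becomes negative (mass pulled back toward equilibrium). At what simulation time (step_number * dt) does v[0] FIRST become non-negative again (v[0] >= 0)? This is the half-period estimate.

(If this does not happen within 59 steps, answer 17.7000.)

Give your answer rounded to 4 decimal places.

Answer: 3.0000

Derivation:
Step 0: x=[7.8000] v=[0.0000]
Step 1: x=[7.5447] v=[-0.8509]
Step 2: x=[7.0613] v=[-1.6113]
Step 3: x=[6.4012] v=[-2.2003]
Step 4: x=[5.6346] v=[-2.5553]
Step 5: x=[4.8431] v=[-2.6385]
Step 6: x=[4.1108] v=[-2.4410]
Step 7: x=[3.5156] v=[-1.9839]
Step 8: x=[3.1209] v=[-1.3158]
Step 9: x=[2.9686] v=[-0.5078]
Step 10: x=[3.0749] v=[0.3543]
First v>=0 after going negative at step 10, time=3.0000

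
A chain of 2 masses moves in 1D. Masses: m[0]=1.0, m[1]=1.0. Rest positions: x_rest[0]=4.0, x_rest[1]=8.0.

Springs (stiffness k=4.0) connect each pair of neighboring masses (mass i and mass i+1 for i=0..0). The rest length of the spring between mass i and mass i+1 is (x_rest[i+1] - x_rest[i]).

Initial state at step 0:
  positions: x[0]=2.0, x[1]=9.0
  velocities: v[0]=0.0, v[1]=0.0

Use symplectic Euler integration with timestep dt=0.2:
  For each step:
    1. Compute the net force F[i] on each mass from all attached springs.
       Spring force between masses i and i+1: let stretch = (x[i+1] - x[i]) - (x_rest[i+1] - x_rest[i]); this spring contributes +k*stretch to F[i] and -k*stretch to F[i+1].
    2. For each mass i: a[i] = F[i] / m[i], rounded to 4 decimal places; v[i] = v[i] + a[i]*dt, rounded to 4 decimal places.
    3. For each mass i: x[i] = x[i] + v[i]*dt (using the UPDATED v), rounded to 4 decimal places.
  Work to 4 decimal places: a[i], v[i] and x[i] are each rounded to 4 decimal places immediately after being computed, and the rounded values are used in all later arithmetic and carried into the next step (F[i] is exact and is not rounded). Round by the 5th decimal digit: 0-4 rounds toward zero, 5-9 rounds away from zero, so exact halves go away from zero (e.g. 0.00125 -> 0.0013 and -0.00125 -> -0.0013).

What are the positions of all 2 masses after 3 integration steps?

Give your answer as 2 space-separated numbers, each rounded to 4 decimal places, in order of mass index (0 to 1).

Answer: 4.1612 6.8388

Derivation:
Step 0: x=[2.0000 9.0000] v=[0.0000 0.0000]
Step 1: x=[2.4800 8.5200] v=[2.4000 -2.4000]
Step 2: x=[3.2864 7.7136] v=[4.0320 -4.0320]
Step 3: x=[4.1612 6.8388] v=[4.3738 -4.3738]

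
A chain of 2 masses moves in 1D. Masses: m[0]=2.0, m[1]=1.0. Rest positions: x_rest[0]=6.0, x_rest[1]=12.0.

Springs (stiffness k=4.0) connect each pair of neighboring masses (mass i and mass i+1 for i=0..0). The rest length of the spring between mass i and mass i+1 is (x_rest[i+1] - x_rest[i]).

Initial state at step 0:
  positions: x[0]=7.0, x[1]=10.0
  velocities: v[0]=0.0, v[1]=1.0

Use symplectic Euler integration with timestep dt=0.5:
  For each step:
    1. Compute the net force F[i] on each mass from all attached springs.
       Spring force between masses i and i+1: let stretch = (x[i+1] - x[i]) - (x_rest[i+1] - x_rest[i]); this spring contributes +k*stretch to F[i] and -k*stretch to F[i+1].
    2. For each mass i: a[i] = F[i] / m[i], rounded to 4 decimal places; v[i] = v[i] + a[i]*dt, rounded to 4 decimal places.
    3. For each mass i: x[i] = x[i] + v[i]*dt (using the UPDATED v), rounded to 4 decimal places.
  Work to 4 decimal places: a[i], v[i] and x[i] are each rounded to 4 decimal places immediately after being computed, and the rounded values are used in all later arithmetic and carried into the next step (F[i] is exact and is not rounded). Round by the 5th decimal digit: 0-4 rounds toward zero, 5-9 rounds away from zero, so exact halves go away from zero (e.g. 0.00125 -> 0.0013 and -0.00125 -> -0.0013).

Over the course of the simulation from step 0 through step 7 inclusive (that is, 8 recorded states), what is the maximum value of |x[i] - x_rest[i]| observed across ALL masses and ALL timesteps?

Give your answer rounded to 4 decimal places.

Answer: 3.5000

Derivation:
Step 0: x=[7.0000 10.0000] v=[0.0000 1.0000]
Step 1: x=[5.5000 13.5000] v=[-3.0000 7.0000]
Step 2: x=[5.0000 15.0000] v=[-1.0000 3.0000]
Step 3: x=[6.5000 12.5000] v=[3.0000 -5.0000]
Step 4: x=[8.0000 10.0000] v=[3.0000 -5.0000]
Step 5: x=[7.5000 11.5000] v=[-1.0000 3.0000]
Step 6: x=[6.0000 15.0000] v=[-3.0000 7.0000]
Step 7: x=[6.0000 15.5000] v=[0.0000 1.0000]
Max displacement = 3.5000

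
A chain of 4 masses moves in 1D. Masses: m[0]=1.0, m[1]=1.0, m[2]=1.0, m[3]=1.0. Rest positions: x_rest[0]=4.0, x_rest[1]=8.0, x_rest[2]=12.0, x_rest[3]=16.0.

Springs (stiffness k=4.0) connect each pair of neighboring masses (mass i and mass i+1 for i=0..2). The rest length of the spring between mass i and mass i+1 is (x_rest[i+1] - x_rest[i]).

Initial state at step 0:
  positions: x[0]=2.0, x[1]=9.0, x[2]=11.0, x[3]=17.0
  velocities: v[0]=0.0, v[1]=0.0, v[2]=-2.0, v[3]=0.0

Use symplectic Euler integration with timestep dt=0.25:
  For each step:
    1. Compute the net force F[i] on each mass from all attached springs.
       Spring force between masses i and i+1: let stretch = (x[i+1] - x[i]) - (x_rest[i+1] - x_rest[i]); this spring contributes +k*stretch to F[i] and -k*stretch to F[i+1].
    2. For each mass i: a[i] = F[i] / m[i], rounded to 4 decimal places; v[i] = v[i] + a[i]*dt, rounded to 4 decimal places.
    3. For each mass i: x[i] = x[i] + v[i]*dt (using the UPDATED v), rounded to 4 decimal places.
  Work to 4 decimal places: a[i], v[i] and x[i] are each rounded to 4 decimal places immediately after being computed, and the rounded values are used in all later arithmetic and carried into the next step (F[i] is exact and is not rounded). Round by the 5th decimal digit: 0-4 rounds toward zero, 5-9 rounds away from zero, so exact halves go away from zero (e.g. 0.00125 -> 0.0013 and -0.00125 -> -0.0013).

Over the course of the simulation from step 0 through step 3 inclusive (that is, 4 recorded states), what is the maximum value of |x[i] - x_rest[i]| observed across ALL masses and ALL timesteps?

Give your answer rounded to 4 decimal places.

Answer: 2.4531

Derivation:
Step 0: x=[2.0000 9.0000 11.0000 17.0000] v=[0.0000 0.0000 -2.0000 0.0000]
Step 1: x=[2.7500 7.7500 11.5000 16.5000] v=[3.0000 -5.0000 2.0000 -2.0000]
Step 2: x=[3.7500 6.1875 12.3125 15.7500] v=[4.0000 -6.2500 3.2500 -3.0000]
Step 3: x=[4.3594 5.5469 12.4531 15.1406] v=[2.4375 -2.5625 0.5625 -2.4375]
Max displacement = 2.4531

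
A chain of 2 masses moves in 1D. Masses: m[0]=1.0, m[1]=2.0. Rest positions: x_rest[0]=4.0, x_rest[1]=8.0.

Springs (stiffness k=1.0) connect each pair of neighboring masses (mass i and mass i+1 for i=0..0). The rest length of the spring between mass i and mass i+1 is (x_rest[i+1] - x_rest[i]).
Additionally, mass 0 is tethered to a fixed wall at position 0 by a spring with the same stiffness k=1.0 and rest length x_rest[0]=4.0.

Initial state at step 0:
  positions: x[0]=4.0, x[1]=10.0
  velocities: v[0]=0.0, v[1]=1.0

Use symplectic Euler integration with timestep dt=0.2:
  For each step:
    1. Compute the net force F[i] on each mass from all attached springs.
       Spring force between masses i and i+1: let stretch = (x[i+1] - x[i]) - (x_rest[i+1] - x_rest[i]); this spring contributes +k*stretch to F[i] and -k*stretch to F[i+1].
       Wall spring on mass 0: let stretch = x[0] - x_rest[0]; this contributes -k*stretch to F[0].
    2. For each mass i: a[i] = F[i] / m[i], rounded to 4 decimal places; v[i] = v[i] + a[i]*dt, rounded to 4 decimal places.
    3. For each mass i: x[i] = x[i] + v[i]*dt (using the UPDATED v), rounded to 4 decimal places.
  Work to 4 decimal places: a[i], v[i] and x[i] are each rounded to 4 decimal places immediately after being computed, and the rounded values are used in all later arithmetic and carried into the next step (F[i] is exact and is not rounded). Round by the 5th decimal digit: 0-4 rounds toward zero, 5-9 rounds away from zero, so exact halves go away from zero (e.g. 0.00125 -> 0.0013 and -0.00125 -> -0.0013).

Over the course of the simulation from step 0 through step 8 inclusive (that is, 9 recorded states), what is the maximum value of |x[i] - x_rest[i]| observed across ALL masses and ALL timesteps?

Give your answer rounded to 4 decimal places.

Answer: 2.4032

Derivation:
Step 0: x=[4.0000 10.0000] v=[0.0000 1.0000]
Step 1: x=[4.0800 10.1600] v=[0.4000 0.8000]
Step 2: x=[4.2400 10.2784] v=[0.8000 0.5920]
Step 3: x=[4.4719 10.3560] v=[1.1597 0.3882]
Step 4: x=[4.7603 10.3960] v=[1.4421 0.1998]
Step 5: x=[5.0837 10.4032] v=[1.6172 0.0362]
Step 6: x=[5.4166 10.3840] v=[1.6644 -0.0958]
Step 7: x=[5.7315 10.3455] v=[1.5746 -0.1925]
Step 8: x=[6.0017 10.2947] v=[1.3511 -0.2539]
Max displacement = 2.4032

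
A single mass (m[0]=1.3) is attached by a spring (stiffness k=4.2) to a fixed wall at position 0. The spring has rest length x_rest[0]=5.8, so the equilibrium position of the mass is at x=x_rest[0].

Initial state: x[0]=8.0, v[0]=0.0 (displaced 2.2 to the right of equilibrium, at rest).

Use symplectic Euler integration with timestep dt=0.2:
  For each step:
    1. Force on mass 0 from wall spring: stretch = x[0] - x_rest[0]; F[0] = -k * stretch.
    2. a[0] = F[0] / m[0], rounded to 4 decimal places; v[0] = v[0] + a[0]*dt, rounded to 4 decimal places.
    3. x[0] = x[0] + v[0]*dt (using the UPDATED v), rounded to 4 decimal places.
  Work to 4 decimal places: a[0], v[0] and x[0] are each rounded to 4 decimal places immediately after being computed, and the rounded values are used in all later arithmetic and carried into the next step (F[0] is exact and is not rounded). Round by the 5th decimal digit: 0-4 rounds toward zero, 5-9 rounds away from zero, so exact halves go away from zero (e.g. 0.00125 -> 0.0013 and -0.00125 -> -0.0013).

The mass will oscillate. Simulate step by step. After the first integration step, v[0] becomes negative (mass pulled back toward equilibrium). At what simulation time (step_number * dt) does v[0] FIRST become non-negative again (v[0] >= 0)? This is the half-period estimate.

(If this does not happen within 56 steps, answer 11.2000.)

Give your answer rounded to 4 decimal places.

Step 0: x=[8.0000] v=[0.0000]
Step 1: x=[7.7157] v=[-1.4215]
Step 2: x=[7.1838] v=[-2.6593]
Step 3: x=[6.4731] v=[-3.5534]
Step 4: x=[5.6754] v=[-3.9883]
Step 5: x=[4.8938] v=[-3.9078]
Step 6: x=[4.2293] v=[-3.3223]
Step 7: x=[3.7678] v=[-2.3074]
Step 8: x=[3.5689] v=[-0.9943]
Step 9: x=[3.6584] v=[0.4473]
First v>=0 after going negative at step 9, time=1.8000

Answer: 1.8000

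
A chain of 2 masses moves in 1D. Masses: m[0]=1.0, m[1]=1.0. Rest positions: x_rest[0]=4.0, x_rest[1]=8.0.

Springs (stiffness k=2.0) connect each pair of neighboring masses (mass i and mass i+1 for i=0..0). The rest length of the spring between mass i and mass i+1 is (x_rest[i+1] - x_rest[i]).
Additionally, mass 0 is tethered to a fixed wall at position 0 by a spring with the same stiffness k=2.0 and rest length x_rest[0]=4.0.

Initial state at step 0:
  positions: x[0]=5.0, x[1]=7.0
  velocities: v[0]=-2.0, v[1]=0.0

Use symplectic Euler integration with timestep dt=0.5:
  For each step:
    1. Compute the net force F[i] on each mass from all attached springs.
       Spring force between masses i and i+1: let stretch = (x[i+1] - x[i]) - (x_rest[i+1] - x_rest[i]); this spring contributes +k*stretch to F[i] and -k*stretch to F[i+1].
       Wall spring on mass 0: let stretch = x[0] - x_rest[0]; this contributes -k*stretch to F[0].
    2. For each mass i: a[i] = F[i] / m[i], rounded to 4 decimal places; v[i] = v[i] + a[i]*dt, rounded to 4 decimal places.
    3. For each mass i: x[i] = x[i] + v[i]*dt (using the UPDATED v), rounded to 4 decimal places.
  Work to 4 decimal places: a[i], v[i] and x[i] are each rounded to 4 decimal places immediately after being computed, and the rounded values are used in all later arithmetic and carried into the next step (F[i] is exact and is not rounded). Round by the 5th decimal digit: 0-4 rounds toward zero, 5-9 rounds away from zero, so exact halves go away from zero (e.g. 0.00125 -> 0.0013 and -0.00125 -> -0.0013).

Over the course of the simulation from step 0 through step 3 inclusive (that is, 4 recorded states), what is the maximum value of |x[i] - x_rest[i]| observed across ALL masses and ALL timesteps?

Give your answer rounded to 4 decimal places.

Step 0: x=[5.0000 7.0000] v=[-2.0000 0.0000]
Step 1: x=[2.5000 8.0000] v=[-5.0000 2.0000]
Step 2: x=[1.5000 8.2500] v=[-2.0000 0.5000]
Step 3: x=[3.1250 7.1250] v=[3.2500 -2.2500]
Max displacement = 2.5000

Answer: 2.5000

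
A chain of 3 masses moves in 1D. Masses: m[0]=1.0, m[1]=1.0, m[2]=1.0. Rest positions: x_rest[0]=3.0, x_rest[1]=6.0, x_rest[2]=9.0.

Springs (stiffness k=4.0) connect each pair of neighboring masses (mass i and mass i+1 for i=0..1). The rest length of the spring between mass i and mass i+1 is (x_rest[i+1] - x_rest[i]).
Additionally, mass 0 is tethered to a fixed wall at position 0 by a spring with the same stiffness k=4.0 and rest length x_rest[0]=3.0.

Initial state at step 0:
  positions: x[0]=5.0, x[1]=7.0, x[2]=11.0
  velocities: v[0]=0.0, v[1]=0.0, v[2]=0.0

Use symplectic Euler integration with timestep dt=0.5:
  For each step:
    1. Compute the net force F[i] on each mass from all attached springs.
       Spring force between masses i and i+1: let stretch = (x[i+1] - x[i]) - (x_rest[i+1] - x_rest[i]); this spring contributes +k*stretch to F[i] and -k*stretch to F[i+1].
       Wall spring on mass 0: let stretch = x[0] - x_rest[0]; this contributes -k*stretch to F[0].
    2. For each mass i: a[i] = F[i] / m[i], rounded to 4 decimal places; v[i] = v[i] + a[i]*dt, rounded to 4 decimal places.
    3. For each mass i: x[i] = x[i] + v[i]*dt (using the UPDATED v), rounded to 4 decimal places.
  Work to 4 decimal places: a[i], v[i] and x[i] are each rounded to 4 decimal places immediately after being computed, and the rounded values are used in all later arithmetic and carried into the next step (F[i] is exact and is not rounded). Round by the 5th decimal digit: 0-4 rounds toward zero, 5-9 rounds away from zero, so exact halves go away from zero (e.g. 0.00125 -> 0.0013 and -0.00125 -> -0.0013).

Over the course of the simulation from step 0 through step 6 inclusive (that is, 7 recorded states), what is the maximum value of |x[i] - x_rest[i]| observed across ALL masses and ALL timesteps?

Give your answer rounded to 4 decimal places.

Answer: 3.0000

Derivation:
Step 0: x=[5.0000 7.0000 11.0000] v=[0.0000 0.0000 0.0000]
Step 1: x=[2.0000 9.0000 10.0000] v=[-6.0000 4.0000 -2.0000]
Step 2: x=[4.0000 5.0000 11.0000] v=[4.0000 -8.0000 2.0000]
Step 3: x=[3.0000 6.0000 9.0000] v=[-2.0000 2.0000 -4.0000]
Step 4: x=[2.0000 7.0000 7.0000] v=[-2.0000 2.0000 -4.0000]
Step 5: x=[4.0000 3.0000 8.0000] v=[4.0000 -8.0000 2.0000]
Step 6: x=[1.0000 5.0000 7.0000] v=[-6.0000 4.0000 -2.0000]
Max displacement = 3.0000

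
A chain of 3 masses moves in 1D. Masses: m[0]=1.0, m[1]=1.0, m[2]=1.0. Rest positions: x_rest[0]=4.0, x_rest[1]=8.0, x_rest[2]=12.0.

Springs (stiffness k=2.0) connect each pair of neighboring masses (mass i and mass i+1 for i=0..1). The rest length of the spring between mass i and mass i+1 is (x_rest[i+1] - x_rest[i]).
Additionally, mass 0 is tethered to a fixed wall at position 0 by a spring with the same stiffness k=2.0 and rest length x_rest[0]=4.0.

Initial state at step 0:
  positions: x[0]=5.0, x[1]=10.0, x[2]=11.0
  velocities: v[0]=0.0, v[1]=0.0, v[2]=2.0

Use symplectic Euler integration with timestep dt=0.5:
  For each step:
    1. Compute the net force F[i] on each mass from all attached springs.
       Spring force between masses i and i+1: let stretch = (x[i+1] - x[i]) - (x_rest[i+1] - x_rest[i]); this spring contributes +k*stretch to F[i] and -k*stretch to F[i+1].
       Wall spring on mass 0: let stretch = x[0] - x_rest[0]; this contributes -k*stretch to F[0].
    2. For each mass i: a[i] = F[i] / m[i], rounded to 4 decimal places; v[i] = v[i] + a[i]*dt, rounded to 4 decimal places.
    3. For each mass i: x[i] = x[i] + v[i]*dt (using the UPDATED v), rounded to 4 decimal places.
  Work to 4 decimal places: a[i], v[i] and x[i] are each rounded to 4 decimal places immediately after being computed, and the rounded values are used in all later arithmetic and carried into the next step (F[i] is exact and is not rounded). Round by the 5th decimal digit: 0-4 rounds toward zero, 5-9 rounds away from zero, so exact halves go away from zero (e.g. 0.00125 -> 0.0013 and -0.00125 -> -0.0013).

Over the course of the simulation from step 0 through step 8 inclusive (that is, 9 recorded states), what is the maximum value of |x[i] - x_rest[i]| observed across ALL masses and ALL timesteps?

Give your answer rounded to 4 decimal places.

Answer: 3.5625

Derivation:
Step 0: x=[5.0000 10.0000 11.0000] v=[0.0000 0.0000 2.0000]
Step 1: x=[5.0000 8.0000 13.5000] v=[0.0000 -4.0000 5.0000]
Step 2: x=[4.0000 7.2500 15.2500] v=[-2.0000 -1.5000 3.5000]
Step 3: x=[2.6250 8.8750 15.0000] v=[-2.7500 3.2500 -0.5000]
Step 4: x=[3.0625 10.4375 13.6875] v=[0.8750 3.1250 -2.6250]
Step 5: x=[5.6563 9.9375 12.7500] v=[5.1875 -1.0000 -1.8750]
Step 6: x=[7.5625 8.7032 12.4063] v=[3.8124 -2.4687 -0.6875]
Step 7: x=[6.2578 8.7501 12.2110] v=[-2.6094 0.0937 -0.3906]
Step 8: x=[3.0704 9.2813 12.2853] v=[-6.3749 1.0623 0.1485]
Max displacement = 3.5625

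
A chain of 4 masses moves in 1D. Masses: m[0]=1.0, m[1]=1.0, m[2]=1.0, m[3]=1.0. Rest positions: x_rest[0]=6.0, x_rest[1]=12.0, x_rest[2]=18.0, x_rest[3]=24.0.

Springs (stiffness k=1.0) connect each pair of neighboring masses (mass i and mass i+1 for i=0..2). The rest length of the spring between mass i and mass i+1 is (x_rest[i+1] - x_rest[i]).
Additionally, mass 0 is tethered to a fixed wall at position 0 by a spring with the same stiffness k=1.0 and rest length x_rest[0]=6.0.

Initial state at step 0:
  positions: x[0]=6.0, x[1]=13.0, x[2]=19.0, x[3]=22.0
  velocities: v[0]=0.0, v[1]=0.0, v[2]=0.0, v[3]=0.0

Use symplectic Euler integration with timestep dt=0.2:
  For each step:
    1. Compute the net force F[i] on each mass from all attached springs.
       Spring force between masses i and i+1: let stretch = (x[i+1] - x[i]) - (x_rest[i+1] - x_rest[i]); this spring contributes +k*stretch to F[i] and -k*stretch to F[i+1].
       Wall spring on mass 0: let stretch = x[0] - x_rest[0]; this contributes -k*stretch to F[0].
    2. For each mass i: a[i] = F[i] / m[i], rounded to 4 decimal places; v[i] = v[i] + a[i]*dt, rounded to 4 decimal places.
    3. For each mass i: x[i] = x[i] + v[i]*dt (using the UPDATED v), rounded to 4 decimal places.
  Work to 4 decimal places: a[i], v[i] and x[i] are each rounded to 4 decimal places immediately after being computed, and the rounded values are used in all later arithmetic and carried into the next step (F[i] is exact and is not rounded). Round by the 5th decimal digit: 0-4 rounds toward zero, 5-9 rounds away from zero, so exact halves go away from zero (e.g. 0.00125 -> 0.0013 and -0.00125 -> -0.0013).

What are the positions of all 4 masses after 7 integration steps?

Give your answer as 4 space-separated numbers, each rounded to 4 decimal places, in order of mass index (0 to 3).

Step 0: x=[6.0000 13.0000 19.0000 22.0000] v=[0.0000 0.0000 0.0000 0.0000]
Step 1: x=[6.0400 12.9600 18.8800 22.1200] v=[0.2000 -0.2000 -0.6000 0.6000]
Step 2: x=[6.1152 12.8800 18.6528 22.3504] v=[0.3760 -0.4000 -1.1360 1.1520]
Step 3: x=[6.2164 12.7603 18.3426 22.6729] v=[0.5059 -0.5984 -1.5510 1.6125]
Step 4: x=[6.3307 12.6022 17.9823 23.0622] v=[0.5714 -0.7907 -1.8014 1.9464]
Step 5: x=[6.4426 12.4084 17.6100 23.4883] v=[0.5596 -0.9690 -1.8614 2.1304]
Step 6: x=[6.5354 12.1840 17.2648 23.9192] v=[0.4642 -1.1218 -1.7261 2.1547]
Step 7: x=[6.5928 11.9369 16.9825 24.3240] v=[0.2868 -1.2354 -1.4114 2.0238]

Answer: 6.5928 11.9369 16.9825 24.3240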